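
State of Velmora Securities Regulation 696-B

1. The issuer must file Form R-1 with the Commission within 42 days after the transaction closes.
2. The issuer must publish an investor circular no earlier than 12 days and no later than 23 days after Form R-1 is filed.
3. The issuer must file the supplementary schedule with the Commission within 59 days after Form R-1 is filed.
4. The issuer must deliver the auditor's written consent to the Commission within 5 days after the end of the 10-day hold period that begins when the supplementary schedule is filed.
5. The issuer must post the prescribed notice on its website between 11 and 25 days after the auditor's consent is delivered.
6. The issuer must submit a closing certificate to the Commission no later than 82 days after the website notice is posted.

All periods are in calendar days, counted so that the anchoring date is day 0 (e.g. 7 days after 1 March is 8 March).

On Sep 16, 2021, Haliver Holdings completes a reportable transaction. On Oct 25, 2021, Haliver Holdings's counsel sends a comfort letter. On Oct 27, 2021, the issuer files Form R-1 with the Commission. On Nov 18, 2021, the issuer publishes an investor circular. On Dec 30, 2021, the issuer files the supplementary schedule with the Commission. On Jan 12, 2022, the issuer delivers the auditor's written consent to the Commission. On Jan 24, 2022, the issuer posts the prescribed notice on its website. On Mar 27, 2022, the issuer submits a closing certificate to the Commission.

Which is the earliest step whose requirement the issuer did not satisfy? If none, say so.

Step 1: 42 days after Sep 16, 2021 (when the transaction closes) is Oct 28, 2021; done Oct 27, 2021 — timely.
Step 2: the window is 12–23 days after Oct 27, 2021 (when Form R-1 is filed), so Nov 8, 2021 through Nov 19, 2021; done Nov 18, 2021 — within the window.
Step 3: 59 days after Oct 27, 2021 (when Form R-1 is filed) is Dec 25, 2021; done Dec 30, 2021 — 5 days late.
That is the first point of non-compliance.

Step 3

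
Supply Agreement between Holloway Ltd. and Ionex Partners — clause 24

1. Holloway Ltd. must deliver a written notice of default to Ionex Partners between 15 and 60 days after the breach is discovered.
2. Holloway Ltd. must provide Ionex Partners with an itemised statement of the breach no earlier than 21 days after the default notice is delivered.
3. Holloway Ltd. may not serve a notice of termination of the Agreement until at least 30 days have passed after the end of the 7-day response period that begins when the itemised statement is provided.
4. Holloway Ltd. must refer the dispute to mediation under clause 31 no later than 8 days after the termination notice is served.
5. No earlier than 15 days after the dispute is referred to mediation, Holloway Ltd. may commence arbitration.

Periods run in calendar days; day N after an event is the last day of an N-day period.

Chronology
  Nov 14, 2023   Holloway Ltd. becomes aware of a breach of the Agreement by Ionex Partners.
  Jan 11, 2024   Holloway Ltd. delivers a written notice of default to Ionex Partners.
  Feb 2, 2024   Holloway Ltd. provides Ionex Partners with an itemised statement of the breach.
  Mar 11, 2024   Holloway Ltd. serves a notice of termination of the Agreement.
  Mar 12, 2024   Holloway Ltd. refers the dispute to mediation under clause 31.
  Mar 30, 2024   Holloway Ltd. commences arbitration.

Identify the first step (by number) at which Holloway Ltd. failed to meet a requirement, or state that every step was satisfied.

None — every step was satisfied

(1) the permitted window runs from Nov 14, 2023 + 15 = Nov 29, 2023 to Nov 14, 2023 + 60 = Jan 13, 2024; Jan 11, 2024 falls inside that range.
(2) permitted from Jan 11, 2024 + 21 days = Feb 1, 2024 onward; done Feb 2, 2024, after the minimum wait.
(3) permitted from Feb 9, 2024 + 30 days = Mar 10, 2024 onward; Mar 11, 2024 is on or after that date.
(4) due by Mar 11, 2024 + 8 days = Mar 19, 2024; done Mar 12, 2024 — timely.
(5) permitted from Mar 12, 2024 + 15 days = Mar 27, 2024 onward; done Mar 30, 2024 — permitted.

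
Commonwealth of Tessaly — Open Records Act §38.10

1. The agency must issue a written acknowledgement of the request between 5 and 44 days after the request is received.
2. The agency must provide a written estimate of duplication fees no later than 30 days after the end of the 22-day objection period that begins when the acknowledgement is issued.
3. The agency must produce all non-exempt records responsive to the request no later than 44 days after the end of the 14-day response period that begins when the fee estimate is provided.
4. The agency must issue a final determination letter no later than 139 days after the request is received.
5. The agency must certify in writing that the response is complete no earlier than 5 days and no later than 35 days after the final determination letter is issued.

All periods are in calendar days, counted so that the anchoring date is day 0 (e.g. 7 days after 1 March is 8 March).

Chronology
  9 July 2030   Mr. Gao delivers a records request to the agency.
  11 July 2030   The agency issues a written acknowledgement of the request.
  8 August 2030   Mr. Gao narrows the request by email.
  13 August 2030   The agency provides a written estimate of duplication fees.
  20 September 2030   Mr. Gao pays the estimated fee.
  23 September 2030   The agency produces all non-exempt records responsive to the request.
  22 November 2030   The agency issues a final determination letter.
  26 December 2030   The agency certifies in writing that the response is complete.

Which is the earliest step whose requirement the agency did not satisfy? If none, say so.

Step 1: the window is 5–44 days after 9 July 2030 (when the request is received), so 14 July 2030 through 22 August 2030; 11 July 2030 is 3 days too early.

Step 1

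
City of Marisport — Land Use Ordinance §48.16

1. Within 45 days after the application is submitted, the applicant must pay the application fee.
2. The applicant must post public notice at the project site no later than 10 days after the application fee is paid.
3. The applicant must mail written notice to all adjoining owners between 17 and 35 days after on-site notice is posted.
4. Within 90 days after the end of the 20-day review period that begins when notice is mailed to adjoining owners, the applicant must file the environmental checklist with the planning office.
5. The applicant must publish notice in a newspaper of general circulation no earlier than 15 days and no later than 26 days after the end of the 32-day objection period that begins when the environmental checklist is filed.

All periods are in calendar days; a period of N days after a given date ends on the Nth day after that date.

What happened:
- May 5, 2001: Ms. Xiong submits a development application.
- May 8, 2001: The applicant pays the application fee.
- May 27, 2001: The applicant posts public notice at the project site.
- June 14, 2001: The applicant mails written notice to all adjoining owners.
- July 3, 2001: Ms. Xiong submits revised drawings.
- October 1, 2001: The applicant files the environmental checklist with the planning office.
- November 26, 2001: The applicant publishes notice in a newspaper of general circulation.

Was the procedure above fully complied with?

Step 1: 45 days after May 5, 2001 (when the application is submitted) is June 19, 2001; May 8, 2001 is within that limit.
Step 2: 10 days after May 8, 2001 (when the application fee is paid) is May 18, 2001; not done until May 27, 2001, 9 days after the deadline.
Later steps need not be reached.

No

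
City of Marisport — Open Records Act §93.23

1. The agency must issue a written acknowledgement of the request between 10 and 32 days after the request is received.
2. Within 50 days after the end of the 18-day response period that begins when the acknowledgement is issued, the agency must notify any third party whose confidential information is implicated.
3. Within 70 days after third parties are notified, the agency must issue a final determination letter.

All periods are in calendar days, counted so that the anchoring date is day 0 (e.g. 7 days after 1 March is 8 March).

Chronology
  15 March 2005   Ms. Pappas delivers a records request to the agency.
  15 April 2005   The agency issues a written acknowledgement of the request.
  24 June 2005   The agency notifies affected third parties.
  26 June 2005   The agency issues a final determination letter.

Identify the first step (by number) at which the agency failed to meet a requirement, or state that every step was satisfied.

Step 2

(1) the permitted window runs from 15 March 2005 + 10 = 25 March 2005 to 15 March 2005 + 32 = 16 April 2005; done 15 April 2005 — within the window.
(2) due by 3 May 2005 + 50 days = 22 June 2005; 24 June 2005 misses that deadline by 2 days.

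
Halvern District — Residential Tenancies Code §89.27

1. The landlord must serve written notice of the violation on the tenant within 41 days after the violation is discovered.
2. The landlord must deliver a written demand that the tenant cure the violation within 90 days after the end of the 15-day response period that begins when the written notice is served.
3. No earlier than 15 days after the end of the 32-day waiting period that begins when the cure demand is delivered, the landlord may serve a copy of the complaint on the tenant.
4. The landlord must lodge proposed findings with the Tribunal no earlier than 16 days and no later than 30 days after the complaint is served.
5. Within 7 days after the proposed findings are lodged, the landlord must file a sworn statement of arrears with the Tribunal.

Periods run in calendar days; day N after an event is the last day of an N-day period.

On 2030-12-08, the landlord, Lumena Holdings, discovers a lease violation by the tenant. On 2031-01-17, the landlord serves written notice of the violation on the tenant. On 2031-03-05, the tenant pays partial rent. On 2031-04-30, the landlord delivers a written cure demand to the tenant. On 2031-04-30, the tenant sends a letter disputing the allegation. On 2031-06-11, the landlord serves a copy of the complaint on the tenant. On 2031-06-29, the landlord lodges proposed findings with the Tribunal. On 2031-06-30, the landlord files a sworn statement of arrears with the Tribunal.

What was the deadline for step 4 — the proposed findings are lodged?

2031-07-11

Step 4 runs from 2031-06-11, when the complaint is served. The window is 16–30 days after 2031-06-11; it closes on 2031-07-11.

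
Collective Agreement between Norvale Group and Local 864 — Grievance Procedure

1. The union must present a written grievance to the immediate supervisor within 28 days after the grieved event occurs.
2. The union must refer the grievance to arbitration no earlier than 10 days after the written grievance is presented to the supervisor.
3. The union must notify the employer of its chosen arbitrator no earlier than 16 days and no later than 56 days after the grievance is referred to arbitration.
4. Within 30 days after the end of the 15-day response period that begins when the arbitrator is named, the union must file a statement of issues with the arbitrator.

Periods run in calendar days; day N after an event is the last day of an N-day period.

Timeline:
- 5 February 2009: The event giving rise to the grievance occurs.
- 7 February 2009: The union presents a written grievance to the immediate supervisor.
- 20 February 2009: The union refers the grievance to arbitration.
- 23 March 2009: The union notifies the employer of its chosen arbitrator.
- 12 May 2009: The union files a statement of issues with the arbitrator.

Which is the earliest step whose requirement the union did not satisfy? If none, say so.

Step 4

Step 1 — counting 28 days from 5 February 2009 (when the grieved event occurs) gives a deadline of 5 March 2009; 7 February 2009 is within that limit.
Step 2 — must wait 10 days from 7 February 2009 (when the written grievance is presented to the supervisor), so not before 17 February 2009; done 20 February 2009, after the minimum wait.
Step 3 — 16 and 56 days from 20 February 2009 (when the grievance is referred to arbitration) are 8 March 2009 and 17 April 2009 respectively; done 23 March 2009, which is between those dates.
Step 4 — counting 30 days from 7 April 2009 (end of the 15-day response period, which began when the arbitrator is named on 23 March 2009) gives a deadline of 7 May 2009; done 12 May 2009 — 5 days late.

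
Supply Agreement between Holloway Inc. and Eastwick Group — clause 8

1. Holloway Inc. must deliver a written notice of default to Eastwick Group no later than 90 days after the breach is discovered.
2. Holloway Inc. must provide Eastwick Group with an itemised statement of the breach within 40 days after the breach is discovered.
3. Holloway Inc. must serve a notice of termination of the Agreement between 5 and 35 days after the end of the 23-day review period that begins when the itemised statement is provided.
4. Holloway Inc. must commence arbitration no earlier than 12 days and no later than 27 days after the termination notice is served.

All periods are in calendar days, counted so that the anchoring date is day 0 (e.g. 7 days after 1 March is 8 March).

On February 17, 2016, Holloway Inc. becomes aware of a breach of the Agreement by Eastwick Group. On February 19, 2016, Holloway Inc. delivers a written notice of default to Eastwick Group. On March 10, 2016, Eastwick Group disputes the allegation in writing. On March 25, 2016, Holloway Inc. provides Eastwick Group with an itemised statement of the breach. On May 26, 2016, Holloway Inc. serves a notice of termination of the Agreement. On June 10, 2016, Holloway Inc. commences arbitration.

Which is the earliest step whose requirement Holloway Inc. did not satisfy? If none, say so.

Step 1: 90 days after February 17, 2016 (when the breach is discovered) is May 17, 2016; done February 19, 2016 — timely.
Step 2: 40 days after February 17, 2016 (when the breach is discovered) is March 28, 2016; done March 25, 2016 — timely.
Step 3: the window is 5–35 days after April 17, 2016 (end of the 23-day review period, which began when the itemised statement is provided on March 25, 2016), so April 22, 2016 through May 22, 2016; May 26, 2016 is 4 days past the end of the window.
That is the first point of non-compliance.

Step 3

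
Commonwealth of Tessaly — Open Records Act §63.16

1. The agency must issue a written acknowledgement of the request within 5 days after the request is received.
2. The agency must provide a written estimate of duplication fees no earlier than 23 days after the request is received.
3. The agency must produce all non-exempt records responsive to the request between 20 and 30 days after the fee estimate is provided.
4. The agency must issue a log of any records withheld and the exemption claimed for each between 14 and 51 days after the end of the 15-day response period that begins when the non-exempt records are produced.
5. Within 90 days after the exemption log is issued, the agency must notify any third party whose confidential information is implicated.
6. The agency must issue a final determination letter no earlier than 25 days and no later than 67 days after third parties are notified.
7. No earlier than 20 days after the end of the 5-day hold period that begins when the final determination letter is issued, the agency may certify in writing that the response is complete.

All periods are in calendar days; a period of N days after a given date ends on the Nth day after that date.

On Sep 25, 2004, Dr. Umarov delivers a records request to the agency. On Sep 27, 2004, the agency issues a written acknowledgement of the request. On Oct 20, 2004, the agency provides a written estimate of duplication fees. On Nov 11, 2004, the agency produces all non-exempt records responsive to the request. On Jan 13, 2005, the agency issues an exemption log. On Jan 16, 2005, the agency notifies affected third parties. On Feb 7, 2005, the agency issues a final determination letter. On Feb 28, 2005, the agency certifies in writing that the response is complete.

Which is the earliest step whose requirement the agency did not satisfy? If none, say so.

Step 6

Step 1 — counting 5 days from Sep 25, 2004 (when the request is received) gives a deadline of Sep 30, 2004; done Sep 27, 2004 — timely.
Step 2 — must wait 23 days from Sep 25, 2004 (when the request is received), so not before Oct 18, 2004; done Oct 20, 2004 — permitted.
Step 3 — 20 and 30 days from Oct 20, 2004 (when the fee estimate is provided) are Nov 9, 2004 and Nov 19, 2004 respectively; done Nov 11, 2004 — within the window.
Step 4 — 14 and 51 days from Nov 26, 2004 (end of the 15-day response period, which began when the non-exempt records are produced on Nov 11, 2004) are Dec 10, 2004 and Jan 16, 2005 respectively; done Jan 13, 2005, which is between those dates.
Step 5 — counting 90 days from Jan 13, 2005 (when the exemption log is issued) gives a deadline of Apr 13, 2005; done Jan 16, 2005 — timely.
Step 6 — 25 and 67 days from Jan 16, 2005 (when third parties are notified) are Feb 10, 2005 and Mar 24, 2005 respectively; Feb 7, 2005 is 3 days too early.
That is the first point of non-compliance.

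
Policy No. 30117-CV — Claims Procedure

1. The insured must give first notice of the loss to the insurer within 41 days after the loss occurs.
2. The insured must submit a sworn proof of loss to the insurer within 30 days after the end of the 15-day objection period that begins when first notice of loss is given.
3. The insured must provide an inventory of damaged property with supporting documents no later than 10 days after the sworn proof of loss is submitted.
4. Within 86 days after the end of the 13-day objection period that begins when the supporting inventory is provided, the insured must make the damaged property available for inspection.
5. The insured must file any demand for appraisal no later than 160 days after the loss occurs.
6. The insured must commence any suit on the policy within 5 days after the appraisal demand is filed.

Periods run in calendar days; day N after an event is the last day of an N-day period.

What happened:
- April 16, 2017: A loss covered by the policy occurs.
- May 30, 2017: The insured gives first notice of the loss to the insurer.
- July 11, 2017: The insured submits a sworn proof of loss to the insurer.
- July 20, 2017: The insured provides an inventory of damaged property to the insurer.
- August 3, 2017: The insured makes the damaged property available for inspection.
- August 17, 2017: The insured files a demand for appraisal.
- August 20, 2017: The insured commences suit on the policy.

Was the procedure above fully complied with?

No

Step 1 — counting 41 days from April 16, 2017 (when the loss occurs) gives a deadline of May 27, 2017; May 30, 2017 misses that deadline by 3 days.
Later steps need not be reached.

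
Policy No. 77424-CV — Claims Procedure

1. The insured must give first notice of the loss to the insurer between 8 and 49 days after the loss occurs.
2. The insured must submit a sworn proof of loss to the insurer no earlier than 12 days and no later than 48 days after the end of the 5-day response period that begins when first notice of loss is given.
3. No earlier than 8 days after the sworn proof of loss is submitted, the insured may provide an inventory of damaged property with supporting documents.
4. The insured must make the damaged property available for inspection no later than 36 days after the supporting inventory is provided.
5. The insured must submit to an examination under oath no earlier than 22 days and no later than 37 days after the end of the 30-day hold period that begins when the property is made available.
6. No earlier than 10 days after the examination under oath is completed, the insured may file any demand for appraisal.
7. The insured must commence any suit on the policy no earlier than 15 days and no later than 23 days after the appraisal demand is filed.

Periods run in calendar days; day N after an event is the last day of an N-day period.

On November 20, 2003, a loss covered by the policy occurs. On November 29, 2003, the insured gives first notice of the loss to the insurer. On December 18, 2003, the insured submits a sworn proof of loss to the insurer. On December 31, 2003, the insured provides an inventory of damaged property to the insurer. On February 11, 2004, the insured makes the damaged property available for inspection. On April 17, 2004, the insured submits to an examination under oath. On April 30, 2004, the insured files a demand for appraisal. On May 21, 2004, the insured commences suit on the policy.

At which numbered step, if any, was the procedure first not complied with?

Step 4

Step 1 — 8 and 49 days from November 20, 2003 (when the loss occurs) are November 28, 2003 and January 8, 2004 respectively; November 29, 2003 falls inside that range.
Step 2 — 12 and 48 days from December 4, 2003 (end of the 5-day response period, which began when first notice of loss is given on November 29, 2003) are December 16, 2003 and January 21, 2004 respectively; done December 18, 2003 — within the window.
Step 3 — must wait 8 days from December 18, 2003 (when the sworn proof of loss is submitted), so not before December 26, 2003; done December 31, 2003, after the minimum wait.
Step 4 — counting 36 days from December 31, 2003 (when the supporting inventory is provided) gives a deadline of February 5, 2004; February 11, 2004 misses that deadline by 6 days.
No need to go further; step 4 was not satisfied.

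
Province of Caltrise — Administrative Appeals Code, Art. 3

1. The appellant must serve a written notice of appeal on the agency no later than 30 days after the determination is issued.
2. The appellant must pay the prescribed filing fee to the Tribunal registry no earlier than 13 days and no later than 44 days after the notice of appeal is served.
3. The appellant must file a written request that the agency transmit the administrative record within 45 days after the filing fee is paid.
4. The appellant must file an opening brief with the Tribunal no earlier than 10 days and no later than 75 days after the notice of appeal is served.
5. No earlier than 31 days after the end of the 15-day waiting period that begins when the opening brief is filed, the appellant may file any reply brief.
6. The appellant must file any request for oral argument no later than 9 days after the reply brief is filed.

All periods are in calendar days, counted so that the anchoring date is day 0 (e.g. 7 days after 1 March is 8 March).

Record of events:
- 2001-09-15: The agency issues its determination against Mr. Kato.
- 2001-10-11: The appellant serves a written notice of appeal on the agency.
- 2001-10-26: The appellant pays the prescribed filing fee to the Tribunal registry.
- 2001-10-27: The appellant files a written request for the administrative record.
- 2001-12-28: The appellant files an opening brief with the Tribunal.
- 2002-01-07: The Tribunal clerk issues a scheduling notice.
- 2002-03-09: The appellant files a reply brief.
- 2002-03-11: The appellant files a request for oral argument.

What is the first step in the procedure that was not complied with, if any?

Step 1: 30 days after 2001-09-15 (when the determination is issued) is 2001-10-15; done 2001-10-11 — timely.
Step 2: the window is 13–44 days after 2001-10-11 (when the notice of appeal is served), so 2001-10-24 through 2001-11-24; 2001-10-26 falls inside that range.
Step 3: 45 days after 2001-10-26 (when the filing fee is paid) is 2001-12-10; completed 2001-10-27, before the deadline.
Step 4: the window is 10–75 days after 2001-10-11 (when the notice of appeal is served), so 2001-10-21 through 2001-12-25; 2001-12-28 is 3 days past the end of the window.
No need to go further; step 4 was not satisfied.

Step 4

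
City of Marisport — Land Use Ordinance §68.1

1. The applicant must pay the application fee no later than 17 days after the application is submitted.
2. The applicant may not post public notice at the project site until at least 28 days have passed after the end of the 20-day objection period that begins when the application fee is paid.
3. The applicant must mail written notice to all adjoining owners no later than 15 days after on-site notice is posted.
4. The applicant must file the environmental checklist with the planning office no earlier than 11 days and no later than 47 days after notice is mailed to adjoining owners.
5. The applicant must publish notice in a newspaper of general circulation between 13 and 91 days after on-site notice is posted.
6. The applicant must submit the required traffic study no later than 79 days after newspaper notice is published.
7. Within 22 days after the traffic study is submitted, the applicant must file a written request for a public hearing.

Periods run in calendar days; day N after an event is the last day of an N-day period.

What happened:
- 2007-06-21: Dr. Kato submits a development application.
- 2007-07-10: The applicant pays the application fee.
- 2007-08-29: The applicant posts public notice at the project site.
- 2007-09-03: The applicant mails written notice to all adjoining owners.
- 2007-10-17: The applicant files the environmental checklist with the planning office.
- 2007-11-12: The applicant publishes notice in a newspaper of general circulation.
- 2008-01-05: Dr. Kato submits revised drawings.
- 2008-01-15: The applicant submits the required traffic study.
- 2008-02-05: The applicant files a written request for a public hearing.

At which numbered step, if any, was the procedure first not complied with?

Step 1

(1) due by 2007-06-21 + 17 days = 2007-07-08; done 2007-07-10 — 2 days late.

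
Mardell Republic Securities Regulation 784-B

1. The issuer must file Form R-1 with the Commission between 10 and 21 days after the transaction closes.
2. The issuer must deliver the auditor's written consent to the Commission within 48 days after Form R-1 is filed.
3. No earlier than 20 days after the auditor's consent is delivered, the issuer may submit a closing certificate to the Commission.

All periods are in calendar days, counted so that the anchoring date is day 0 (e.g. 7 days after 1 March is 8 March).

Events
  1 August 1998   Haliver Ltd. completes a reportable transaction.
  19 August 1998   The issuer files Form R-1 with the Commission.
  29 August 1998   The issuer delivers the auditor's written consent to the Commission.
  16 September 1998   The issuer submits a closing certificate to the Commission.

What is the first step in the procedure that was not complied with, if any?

Step 1: the window is 10–21 days after 1 August 1998 (when the transaction closes), so 11 August 1998 through 22 August 1998; 19 August 1998 falls inside that range.
Step 2: 48 days after 19 August 1998 (when Form R-1 is filed) is 6 October 1998; completed 29 August 1998, before the deadline.
Step 3: the earliest permitted date is 20 days after 29 August 1998 (when the auditor's consent is delivered), i.e. 18 September 1998; done 16 September 1998 — 2 days too early.
No need to go further; step 3 was not satisfied.

Step 3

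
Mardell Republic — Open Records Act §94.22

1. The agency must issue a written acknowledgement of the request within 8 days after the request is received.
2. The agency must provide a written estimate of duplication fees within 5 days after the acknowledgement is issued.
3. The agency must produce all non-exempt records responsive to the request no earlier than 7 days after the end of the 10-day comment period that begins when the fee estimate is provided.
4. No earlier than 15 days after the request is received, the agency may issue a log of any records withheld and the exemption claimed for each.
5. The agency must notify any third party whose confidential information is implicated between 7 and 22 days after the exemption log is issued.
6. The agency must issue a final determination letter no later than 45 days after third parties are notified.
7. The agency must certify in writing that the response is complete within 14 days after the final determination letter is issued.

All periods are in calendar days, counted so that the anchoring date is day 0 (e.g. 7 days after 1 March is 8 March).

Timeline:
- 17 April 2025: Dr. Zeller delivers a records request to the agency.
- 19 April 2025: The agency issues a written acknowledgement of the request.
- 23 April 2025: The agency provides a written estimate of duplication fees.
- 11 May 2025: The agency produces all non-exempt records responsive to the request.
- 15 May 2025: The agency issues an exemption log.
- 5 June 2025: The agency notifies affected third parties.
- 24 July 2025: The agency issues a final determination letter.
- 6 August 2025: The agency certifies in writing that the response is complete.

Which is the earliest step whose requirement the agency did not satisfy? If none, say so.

Step 6

(1) due by 17 April 2025 + 8 days = 25 April 2025; done 19 April 2025 — timely.
(2) due by 19 April 2025 + 5 days = 24 April 2025; done 23 April 2025 — timely.
(3) permitted from 3 May 2025 + 7 days = 10 May 2025 onward; done 11 May 2025 — permitted.
(4) permitted from 17 April 2025 + 15 days = 2 May 2025 onward; done 15 May 2025, after the minimum wait.
(5) the permitted window runs from 15 May 2025 + 7 = 22 May 2025 to 15 May 2025 + 22 = 6 June 2025; 5 June 2025 falls inside that range.
(6) due by 5 June 2025 + 45 days = 20 July 2025; 24 July 2025 misses that deadline by 4 days.
Later steps need not be reached.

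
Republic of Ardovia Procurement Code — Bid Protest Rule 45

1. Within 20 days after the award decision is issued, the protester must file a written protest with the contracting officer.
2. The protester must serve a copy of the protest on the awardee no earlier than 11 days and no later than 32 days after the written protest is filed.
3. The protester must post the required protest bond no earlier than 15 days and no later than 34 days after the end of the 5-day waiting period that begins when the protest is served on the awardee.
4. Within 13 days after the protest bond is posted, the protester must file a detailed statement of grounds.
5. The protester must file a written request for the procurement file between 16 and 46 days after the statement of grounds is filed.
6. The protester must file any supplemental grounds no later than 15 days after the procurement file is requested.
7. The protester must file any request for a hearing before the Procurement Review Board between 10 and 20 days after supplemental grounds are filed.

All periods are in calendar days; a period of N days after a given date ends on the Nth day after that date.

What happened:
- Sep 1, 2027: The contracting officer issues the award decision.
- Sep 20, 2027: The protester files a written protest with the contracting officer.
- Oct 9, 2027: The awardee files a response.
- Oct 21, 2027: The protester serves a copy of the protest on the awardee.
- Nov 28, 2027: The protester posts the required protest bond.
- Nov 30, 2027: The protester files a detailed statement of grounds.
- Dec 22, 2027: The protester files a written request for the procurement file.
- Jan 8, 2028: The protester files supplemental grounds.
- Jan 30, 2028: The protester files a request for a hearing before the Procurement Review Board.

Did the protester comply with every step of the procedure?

No

(1) due by Sep 1, 2027 + 20 days = Sep 21, 2027; done Sep 20, 2027 — timely.
(2) the permitted window runs from Sep 20, 2027 + 11 = Oct 1, 2027 to Sep 20, 2027 + 32 = Oct 22, 2027; Oct 21, 2027 falls inside that range.
(3) the permitted window runs from Oct 26, 2027 + 15 = Nov 10, 2027 to Oct 26, 2027 + 34 = Nov 29, 2027; done Nov 28, 2027, which is between those dates.
(4) due by Nov 28, 2027 + 13 days = Dec 11, 2027; completed Nov 30, 2027, before the deadline.
(5) the permitted window runs from Nov 30, 2027 + 16 = Dec 16, 2027 to Nov 30, 2027 + 46 = Jan 15, 2028; Dec 22, 2027 falls inside that range.
(6) due by Dec 22, 2027 + 15 days = Jan 6, 2028; Jan 8, 2028 misses that deadline by 2 days.
The analysis stops there.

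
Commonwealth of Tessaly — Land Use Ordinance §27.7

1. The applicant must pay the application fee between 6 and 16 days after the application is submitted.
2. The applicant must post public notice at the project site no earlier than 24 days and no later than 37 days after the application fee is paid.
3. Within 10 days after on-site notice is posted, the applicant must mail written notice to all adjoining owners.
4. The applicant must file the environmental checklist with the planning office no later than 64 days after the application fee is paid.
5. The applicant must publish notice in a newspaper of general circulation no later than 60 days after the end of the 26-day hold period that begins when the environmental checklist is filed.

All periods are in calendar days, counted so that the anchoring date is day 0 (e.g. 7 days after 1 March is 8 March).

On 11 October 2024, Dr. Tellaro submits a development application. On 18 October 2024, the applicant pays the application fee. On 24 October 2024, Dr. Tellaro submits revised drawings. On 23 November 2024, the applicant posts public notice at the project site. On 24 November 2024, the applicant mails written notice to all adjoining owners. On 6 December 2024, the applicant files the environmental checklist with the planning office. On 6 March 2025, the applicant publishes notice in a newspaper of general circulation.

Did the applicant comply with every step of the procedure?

No

Step 1 — 6 and 16 days from 11 October 2024 (when the application is submitted) are 17 October 2024 and 27 October 2024 respectively; 18 October 2024 falls inside that range.
Step 2 — 24 and 37 days from 18 October 2024 (when the application fee is paid) are 11 November 2024 and 24 November 2024 respectively; done 23 November 2024 — within the window.
Step 3 — counting 10 days from 23 November 2024 (when on-site notice is posted) gives a deadline of 3 December 2024; done 24 November 2024 — timely.
Step 4 — counting 64 days from 18 October 2024 (when the application fee is paid) gives a deadline of 21 December 2024; completed 6 December 2024, before the deadline.
Step 5 — counting 60 days from 1 January 2025 (end of the 26-day hold period, which began when the environmental checklist is filed on 6 December 2024) gives a deadline of 2 March 2025; not done until 6 March 2025, 4 days after the deadline.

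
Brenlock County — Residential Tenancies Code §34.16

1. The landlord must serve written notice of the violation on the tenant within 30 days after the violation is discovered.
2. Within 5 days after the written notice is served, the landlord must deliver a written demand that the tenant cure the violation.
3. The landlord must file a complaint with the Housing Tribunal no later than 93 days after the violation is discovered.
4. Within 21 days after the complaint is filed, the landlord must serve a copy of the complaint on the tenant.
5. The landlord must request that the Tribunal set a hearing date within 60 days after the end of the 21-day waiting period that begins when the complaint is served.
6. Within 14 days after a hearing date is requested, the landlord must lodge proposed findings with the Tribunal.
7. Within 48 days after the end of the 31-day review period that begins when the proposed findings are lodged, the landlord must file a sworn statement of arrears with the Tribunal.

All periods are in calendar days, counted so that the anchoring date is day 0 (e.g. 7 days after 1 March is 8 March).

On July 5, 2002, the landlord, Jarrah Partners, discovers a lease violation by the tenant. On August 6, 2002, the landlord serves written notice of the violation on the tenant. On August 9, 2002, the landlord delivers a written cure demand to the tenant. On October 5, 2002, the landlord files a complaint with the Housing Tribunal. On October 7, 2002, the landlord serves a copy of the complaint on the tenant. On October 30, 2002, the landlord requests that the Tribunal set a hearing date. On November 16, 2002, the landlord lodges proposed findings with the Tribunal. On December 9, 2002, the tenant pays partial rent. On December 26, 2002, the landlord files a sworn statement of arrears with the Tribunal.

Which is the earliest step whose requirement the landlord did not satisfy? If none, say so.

(1) due by July 5, 2002 + 30 days = August 4, 2002; not done until August 6, 2002, 2 days after the deadline.
The procedure was therefore not followed at step 1.

Step 1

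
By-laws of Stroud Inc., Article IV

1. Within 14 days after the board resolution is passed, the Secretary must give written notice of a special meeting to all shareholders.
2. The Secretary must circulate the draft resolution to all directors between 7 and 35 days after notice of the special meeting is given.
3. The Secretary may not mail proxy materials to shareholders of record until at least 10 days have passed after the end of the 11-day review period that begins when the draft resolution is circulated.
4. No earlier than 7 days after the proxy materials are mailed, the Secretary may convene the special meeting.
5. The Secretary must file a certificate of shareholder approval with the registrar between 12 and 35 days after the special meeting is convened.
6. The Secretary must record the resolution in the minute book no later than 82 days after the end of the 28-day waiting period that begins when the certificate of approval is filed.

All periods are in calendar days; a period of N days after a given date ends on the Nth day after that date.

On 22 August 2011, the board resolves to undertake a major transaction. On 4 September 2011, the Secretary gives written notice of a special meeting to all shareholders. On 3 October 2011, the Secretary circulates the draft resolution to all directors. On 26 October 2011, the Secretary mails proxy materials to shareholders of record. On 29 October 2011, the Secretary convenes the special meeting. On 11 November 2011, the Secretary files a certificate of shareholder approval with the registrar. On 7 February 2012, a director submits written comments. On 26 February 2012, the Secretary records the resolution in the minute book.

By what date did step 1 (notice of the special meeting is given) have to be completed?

5 September 2011

Step 1 runs from 22 August 2011, when the board resolution is passed. 14 days after 22 August 2011 is 5 September 2011.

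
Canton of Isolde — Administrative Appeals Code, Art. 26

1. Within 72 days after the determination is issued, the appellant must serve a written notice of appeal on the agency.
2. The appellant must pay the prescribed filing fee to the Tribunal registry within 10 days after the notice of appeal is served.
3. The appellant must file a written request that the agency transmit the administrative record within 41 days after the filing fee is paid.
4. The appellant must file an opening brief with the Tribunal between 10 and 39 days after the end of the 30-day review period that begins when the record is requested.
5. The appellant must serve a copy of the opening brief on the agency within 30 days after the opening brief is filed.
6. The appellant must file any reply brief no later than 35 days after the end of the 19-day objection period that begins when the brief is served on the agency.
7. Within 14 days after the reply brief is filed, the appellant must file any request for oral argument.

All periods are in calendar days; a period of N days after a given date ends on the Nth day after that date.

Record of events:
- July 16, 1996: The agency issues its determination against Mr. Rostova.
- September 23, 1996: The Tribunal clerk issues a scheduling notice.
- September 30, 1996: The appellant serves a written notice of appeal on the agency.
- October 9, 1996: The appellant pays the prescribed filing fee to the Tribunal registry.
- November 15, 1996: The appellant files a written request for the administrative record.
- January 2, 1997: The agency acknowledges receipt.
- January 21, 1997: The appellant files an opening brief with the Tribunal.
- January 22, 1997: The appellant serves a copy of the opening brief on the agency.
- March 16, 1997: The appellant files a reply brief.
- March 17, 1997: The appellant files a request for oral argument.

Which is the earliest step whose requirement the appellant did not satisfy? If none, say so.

Step 1

Step 1 — counting 72 days from July 16, 1996 (when the determination is issued) gives a deadline of September 26, 1996; September 30, 1996 misses that deadline by 4 days.
The analysis stops there.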